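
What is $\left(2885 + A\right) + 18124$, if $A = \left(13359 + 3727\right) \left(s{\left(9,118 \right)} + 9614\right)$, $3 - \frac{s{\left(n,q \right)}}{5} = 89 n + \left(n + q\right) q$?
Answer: $-1184141307$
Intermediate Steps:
$s{\left(n,q \right)} = 15 - 445 n - 5 q \left(n + q\right)$ ($s{\left(n,q \right)} = 15 - 5 \left(89 n + \left(n + q\right) q\right) = 15 - 5 \left(89 n + q \left(n + q\right)\right) = 15 - \left(445 n + 5 q \left(n + q\right)\right) = 15 - 445 n - 5 q \left(n + q\right)$)
$A = -1184162316$ ($A = \left(13359 + 3727\right) \left(\left(15 - 4005 - 5 \cdot 118^{2} - 45 \cdot 118\right) + 9614\right) = 17086 \left(\left(15 - 4005 - 69620 - 5310\right) + 9614\right) = 17086 \left(-78920 + 9614\right) = 17086 \left(-69306\right) = -1184162316$)
$\left(2885 + A\right) + 18124 = \left(2885 - 1184162316\right) + 18124 = -1184159431 + 18124 = -1184141307$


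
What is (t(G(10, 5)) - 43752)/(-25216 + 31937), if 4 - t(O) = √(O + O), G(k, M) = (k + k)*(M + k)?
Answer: -43748/6721 - 10*√6/6721 ≈ -6.5128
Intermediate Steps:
G(k, M) = 2*k*(M + k) (G(k, M) = (2*k)*(M + k) = 2*k*(M + k))
t(O) = 4 - √2*√O (t(O) = 4 - √(O + O) = 4 - √(2*O) = 4 - √2*√O)
(t(G(10, 5)) - 43752)/(-25216 + 31937) = ((4 - √2*√(2*10*(5 + 10))) - 43752)/(-25216 + 31937) = ((4 - √2*√(2*10*15)) - 43752)/6721 = ((4 - √2*√300) - 43752)*(1/6721) = ((4 - √2*10*√3) - 43752)*(1/6721) = ((4 - 10*√6) - 43752)*(1/6721) = (-43748 - 10*√6)*(1/6721) = -43748/6721 - 10*√6/6721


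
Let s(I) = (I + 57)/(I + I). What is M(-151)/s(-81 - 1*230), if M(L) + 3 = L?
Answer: -47894/127 ≈ -377.12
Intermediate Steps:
M(L) = -3 + L
s(I) = (57 + I)/(2*I) (s(I) = (57 + I)/((2*I)) = (57 + I)*(1/(2*I)) = (57 + I)/(2*I))
M(-151)/s(-81 - 1*230) = (-3 - 151)/(((57 + (-81 - 1*230))/(2*(-81 - 1*230)))) = -154*2*(-81 - 230)/(57 + (-81 - 230)) = -154*(-622/(57 - 311)) = -154/((½)*(-1/311)*(-254)) = -154/127/311 = -154*311/127 = -47894/127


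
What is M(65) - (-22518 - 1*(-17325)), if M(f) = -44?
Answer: 5149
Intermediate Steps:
M(65) - (-22518 - 1*(-17325)) = -44 - (-22518 - 1*(-17325)) = -44 - (-22518 + 17325) = -44 - 1*(-5193) = -44 + 5193 = 5149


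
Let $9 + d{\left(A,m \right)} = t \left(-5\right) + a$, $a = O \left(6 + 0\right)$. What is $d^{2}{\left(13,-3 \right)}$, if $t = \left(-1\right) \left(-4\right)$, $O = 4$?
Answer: $25$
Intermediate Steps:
$t = 4$
$a = 24$ ($a = 4 \left(6 + 0\right) = 4 \cdot 6 = 24$)
$d{\left(A,m \right)} = -5$ ($d{\left(A,m \right)} = -9 + \left(4 \left(-5\right) + 24\right) = -9 + \left(-20 + 24\right) = -9 + 4 = -5$)
$d^{2}{\left(13,-3 \right)} = \left(-5\right)^{2} = 25$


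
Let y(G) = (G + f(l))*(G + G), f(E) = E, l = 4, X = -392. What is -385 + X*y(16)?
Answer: -251265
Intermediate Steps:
y(G) = 2*G*(4 + G) (y(G) = (G + 4)*(G + G) = (4 + G)*(2*G) = 2*G*(4 + G))
-385 + X*y(16) = -385 - 784*16*(4 + 16) = -385 - 784*16*20 = -385 - 392*640 = -385 - 250880 = -251265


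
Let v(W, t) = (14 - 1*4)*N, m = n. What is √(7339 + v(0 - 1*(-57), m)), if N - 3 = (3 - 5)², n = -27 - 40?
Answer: √7409 ≈ 86.076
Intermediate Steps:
n = -67
m = -67
N = 7 (N = 3 + (3 - 5)² = 3 + (-2)² = 3 + 4 = 7)
v(W, t) = 70 (v(W, t) = (14 - 1*4)*7 = (14 - 4)*7 = 10*7 = 70)
√(7339 + v(0 - 1*(-57), m)) = √(7339 + 70) = √7409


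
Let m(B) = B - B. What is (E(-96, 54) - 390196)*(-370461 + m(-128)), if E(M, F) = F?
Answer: 144532395462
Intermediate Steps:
m(B) = 0
(E(-96, 54) - 390196)*(-370461 + m(-128)) = (54 - 390196)*(-370461 + 0) = -390142*(-370461) = 144532395462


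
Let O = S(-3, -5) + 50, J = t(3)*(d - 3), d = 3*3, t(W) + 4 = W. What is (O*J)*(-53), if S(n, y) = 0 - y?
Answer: 17490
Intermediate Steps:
t(W) = -4 + W
d = 9
S(n, y) = -y
J = -6 (J = (-4 + 3)*(9 - 3) = -1*6 = -6)
O = 55 (O = -1*(-5) + 50 = 5 + 50 = 55)
(O*J)*(-53) = (55*(-6))*(-53) = -330*(-53) = 17490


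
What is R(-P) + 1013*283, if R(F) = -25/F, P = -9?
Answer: 2580086/9 ≈ 2.8668e+5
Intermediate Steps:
R(-P) + 1013*283 = -25/((-1*(-9))) + 1013*283 = -25/9 + 286679 = 2580086/9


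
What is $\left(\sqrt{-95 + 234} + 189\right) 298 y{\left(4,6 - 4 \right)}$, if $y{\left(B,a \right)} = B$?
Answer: $225288 + 1192 \sqrt{139} \approx 2.3934 \cdot 10^{5}$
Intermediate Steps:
$\left(\sqrt{-95 + 234} + 189\right) 298 y{\left(4,6 - 4 \right)} = \left(\sqrt{-95 + 234} + 189\right) 298 \cdot 4 = \left(\sqrt{139} + 189\right) 1192 = \left(189 + \sqrt{139}\right) 1192 = 225288 + 1192 \sqrt{139}$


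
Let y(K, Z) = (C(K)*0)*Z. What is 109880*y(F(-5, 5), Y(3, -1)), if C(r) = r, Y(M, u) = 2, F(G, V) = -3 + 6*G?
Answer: 0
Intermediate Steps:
y(K, Z) = 0 (y(K, Z) = (K*0)*Z = 0*Z = 0)
109880*y(F(-5, 5), Y(3, -1)) = 109880*0 = 0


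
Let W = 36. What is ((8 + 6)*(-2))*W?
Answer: -1008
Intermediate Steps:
((8 + 6)*(-2))*W = ((8 + 6)*(-2))*36 = (14*(-2))*36 = -28*36 = -1008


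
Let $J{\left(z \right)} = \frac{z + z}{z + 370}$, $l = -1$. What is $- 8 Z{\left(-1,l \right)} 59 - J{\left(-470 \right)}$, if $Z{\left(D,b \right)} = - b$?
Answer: $- \frac{2407}{5} \approx -481.4$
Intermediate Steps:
$J{\left(z \right)} = \frac{2 z}{370 + z}$
$- 8 Z{\left(-1,l \right)} 59 - J{\left(-470 \right)} = - 8 \left(\left(-1\right) \left(-1\right)\right) 59 - 2 \left(-470\right) \frac{1}{370 - 470} = \left(-8\right) 1 \cdot 59 - 2 \left(-470\right) \frac{1}{-100} = \left(-8\right) 59 - 2 \left(-470\right) \left(- \frac{1}{100}\right) = -472 - \frac{47}{5} = - \frac{2407}{5}$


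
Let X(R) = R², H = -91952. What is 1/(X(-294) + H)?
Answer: -1/5516 ≈ -0.00018129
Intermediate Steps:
1/(X(-294) + H) = 1/((-294)² - 91952) = 1/(86436 - 91952) = 1/(-5516) = -1/5516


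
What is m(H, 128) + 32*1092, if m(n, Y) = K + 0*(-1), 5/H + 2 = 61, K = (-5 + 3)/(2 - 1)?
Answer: 34942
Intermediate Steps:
K = -2 (K = -2/1 = -2*1 = -2)
H = 5/59 (H = 5/(-2 + 61) = 5/59 ≈ 0.084746)
m(n, Y) = -2 (m(n, Y) = -2 + 0*(-1) = -2 + 0 = -2)
m(H, 128) + 32*1092 = -2 + 32*1092 = -2 + 34944 = 34942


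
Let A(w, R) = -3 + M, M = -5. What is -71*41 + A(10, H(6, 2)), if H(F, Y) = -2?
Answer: -2919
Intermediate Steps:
A(w, R) = -8 (A(w, R) = -3 - 5 = -8)
-71*41 + A(10, H(6, 2)) = -71*41 - 8 = -2911 - 8 = -2919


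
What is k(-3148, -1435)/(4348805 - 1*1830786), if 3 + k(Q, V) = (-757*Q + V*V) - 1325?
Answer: 634419/359717 ≈ 1.7637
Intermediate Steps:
k(Q, V) = -1328 + V² - 757*Q (k(Q, V) = -3 + ((-757*Q + V*V) - 1325) = -3 + ((-757*Q + V²) - 1325) = -3 + ((V² - 757*Q) - 1325) = -3 + (-1325 + V² - 757*Q) = -1328 + V² - 757*Q)
k(-3148, -1435)/(4348805 - 1*1830786) = (-1328 + (-1435)² - 757*(-3148))/(4348805 - 1*1830786) = (-1328 + 2059225 + 2383036)/(4348805 - 1830786) = 4440933/2518019 = 4440933*(1/2518019) = 634419/359717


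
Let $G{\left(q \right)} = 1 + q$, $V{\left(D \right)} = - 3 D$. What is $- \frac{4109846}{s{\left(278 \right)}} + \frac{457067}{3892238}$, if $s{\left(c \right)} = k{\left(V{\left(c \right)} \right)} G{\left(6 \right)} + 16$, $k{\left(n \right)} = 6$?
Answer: $- \frac{7998236132731}{112874902} \approx -70859.0$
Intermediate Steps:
$s{\left(c \right)} = 58$ ($s{\left(c \right)} = 6 \left(1 + 6\right) + 16 = 6 \cdot 7 + 16 = 42 + 16 = 58$)
$- \frac{4109846}{s{\left(278 \right)}} + \frac{457067}{3892238} = - \frac{4109846}{58} + \frac{457067}{3892238} = \left(-4109846\right) \frac{1}{58} + 457067 \cdot \frac{1}{3892238} = - \frac{2054923}{29} + \frac{457067}{3892238} = - \frac{7998236132731}{112874902}$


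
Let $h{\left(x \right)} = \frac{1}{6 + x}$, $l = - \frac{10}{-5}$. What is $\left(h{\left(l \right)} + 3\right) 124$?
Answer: $\frac{775}{2} \approx 387.5$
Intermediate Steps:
$l = 2$ ($l = \left(-10\right) \left(- \frac{1}{5}\right) = 2$)
$\left(h{\left(l \right)} + 3\right) 124 = \left(\frac{1}{6 + 2} + 3\right) 124 = \left(\frac{1}{8} + 3\right) 124 = \frac{25}{8} \cdot 124 = \frac{775}{2}$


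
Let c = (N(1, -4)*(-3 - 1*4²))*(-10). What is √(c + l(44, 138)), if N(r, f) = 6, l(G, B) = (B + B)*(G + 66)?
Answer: 30*√35 ≈ 177.48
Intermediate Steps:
l(G, B) = 2*B*(66 + G) (l(G, B) = (2*B)*(66 + G) = 2*B*(66 + G))
c = 1140 (c = (6*(-3 - 1*4²))*(-10) = (6*(-3 - 1*16))*(-10) = (6*(-3 - 16))*(-10) = (6*(-19))*(-10) = -114*(-10) = 1140)
√(c + l(44, 138)) = √(1140 + 2*138*(66 + 44)) = √(1140 + 2*138*110) = √(1140 + 30360) = √31500 = 30*√35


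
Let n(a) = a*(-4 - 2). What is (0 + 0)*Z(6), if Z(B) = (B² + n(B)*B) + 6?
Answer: 0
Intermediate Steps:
n(a) = -6*a (n(a) = a*(-6) = -6*a)
Z(B) = 6 - 5*B² (Z(B) = (B² + (-6*B)*B) + 6 = (B² - 6*B²) + 6 = -5*B² + 6 = 6 - 5*B²)
(0 + 0)*Z(6) = (0 + 0)*(6 - 5*6²) = 0*(6 - 5*36) = 0*(6 - 180) = 0*(-174) = 0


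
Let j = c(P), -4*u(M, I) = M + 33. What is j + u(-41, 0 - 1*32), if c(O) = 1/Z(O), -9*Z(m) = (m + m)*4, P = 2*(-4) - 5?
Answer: 217/104 ≈ 2.0865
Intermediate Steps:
P = -13 (P = -8 - 5 = -13)
u(M, I) = -33/4 - M/4 (u(M, I) = -(M + 33)/4 = -(33 + M)/4 = -33/4 - M/4)
Z(m) = -8*m/9 (Z(m) = -(m + m)*4/9 = -2*m*4/9 = -8*m/9)
c(O) = -9/(8*O) (c(O) = 1/(-8*O/9) = -9/(8*O))
j = 9/104 (j = -9/8/(-13) = -9/8*(-1/13) = 9/104 ≈ 0.086538)
j + u(-41, 0 - 1*32) = 9/104 + (-33/4 - ¼*(-41)) = 9/104 + (-33/4 + 41/4) = 9/104 + 2 = 217/104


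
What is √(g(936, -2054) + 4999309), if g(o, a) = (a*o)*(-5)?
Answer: √14612029 ≈ 3822.6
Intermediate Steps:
g(o, a) = -5*a*o
√(g(936, -2054) + 4999309) = √(-5*(-2054)*936 + 4999309) = √(9612720 + 4999309) = √14612029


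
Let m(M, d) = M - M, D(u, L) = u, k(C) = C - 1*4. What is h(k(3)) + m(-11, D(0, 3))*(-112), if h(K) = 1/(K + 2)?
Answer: 1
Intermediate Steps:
k(C) = -4 + C (k(C) = C - 4 = -4 + C)
h(K) = 1/(2 + K)
m(M, d) = 0
h(k(3)) + m(-11, D(0, 3))*(-112) = 1/(2 + (-4 + 3)) + 0*(-112) = 1/(2 - 1) + 0 = 1/1 + 0 = 1 + 0 = 1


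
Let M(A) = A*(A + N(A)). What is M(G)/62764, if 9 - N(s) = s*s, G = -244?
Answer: 3646031/15691 ≈ 232.36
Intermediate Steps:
N(s) = 9 - s² (N(s) = 9 - s*s = 9 - s²)
M(A) = A*(9 + A - A²) (M(A) = A*(A + (9 - A²)) = A*(9 + A - A²))
M(G)/62764 = -244*(9 - 244 - 1*(-244)²)/62764 = -244*(9 - 244 - 1*59536)*(1/62764) = -244*(9 - 244 - 59536)*(1/62764) = -244*(-59771)*(1/62764) = 14584124*(1/62764) = 3646031/15691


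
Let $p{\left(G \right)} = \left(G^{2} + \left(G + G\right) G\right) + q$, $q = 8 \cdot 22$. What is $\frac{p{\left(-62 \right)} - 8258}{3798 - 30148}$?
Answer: $- \frac{69}{527} \approx -0.13093$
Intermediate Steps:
$q = 176$
$p{\left(G \right)} = 176 + 3 G^{2}$ ($p{\left(G \right)} = \left(G^{2} + \left(G + G\right) G\right) + 176 = \left(G^{2} + 2 G G\right) + 176 = \left(G^{2} + 2 G^{2}\right) + 176 = 3 G^{2} + 176 = 176 + 3 G^{2}$)
$\frac{p{\left(-62 \right)} - 8258}{3798 - 30148} = \frac{\left(176 + 3 \left(-62\right)^{2}\right) - 8258}{3798 - 30148} = \frac{\left(176 + 3 \cdot 3844\right) - 8258}{-26350} = \left(\left(176 + 11532\right) - 8258\right) \left(- \frac{1}{26350}\right) = \left(11708 - 8258\right) \left(- \frac{1}{26350}\right) = 3450 \left(- \frac{1}{26350}\right) = - \frac{69}{527}$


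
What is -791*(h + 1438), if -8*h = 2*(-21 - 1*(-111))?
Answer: -2239321/2 ≈ -1.1197e+6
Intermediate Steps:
h = -45/2 (h = -(-21 - 1*(-111))/4 = -(-21 + 111)/4 = -90/4 = -⅛*180 = -45/2 ≈ -22.500)
-791*(h + 1438) = -791*(-45/2 + 1438) = -791*2831/2 = -2239321/2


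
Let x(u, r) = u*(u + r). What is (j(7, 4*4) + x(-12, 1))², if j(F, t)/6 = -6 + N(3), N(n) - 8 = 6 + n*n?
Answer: 54756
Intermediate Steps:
x(u, r) = u*(r + u)
N(n) = 14 + n² (N(n) = 8 + (6 + n*n) = 8 + (6 + n²) = 14 + n²)
j(F, t) = 102 (j(F, t) = 6*(-6 + (14 + 3²)) = 6*(-6 + (14 + 9)) = 6*(-6 + 23) = 6*17 = 102)
(j(7, 4*4) + x(-12, 1))² = (102 - 12*(1 - 12))² = (102 - 12*(-11))² = (102 + 132)² = 234² = 54756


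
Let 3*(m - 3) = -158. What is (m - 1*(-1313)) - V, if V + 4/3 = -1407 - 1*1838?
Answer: 13529/3 ≈ 4509.7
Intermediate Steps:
m = -149/3 (m = 3 + (1/3)*(-158) = 3 - 158/3 = -149/3 ≈ -49.667)
V = -9739/3 (V = -4/3 + (-1407 - 1*1838) = -4/3 + (-1407 - 1838) = -4/3 - 3245 = -9739/3 ≈ -3246.3)
(m - 1*(-1313)) - V = (-149/3 - 1*(-1313)) - 1*(-9739/3) = (-149/3 + 1313) + 9739/3 = 3790/3 + 9739/3 = 13529/3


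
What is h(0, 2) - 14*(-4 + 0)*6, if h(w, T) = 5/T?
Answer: 677/2 ≈ 338.50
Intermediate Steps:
h(0, 2) - 14*(-4 + 0)*6 = 5/2 - 14*(-4 + 0)*6 = 5*(½) - (-56)*6 = 5/2 - 14*(-24) = 5/2 + 336 = 677/2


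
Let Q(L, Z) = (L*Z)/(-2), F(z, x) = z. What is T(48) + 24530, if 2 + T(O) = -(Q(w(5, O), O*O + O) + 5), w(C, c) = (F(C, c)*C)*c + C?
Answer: 1441603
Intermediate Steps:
w(C, c) = C + c*C² (w(C, c) = (C*C)*c + C = C²*c + C = c*C² + C = C + c*C²)
Q(L, Z) = -L*Z/2 (Q(L, Z) = (L*Z)*(-½) = -L*Z/2)
T(O) = -7 + (5 + 25*O)*(O + O²)/2 (T(O) = -2 - (-5*(1 + 5*O)*(O*O + O)/2 + 5) = -2 - (-(5 + 25*O)*(O² + O)/2 + 5) = -2 - (-(5 + 25*O)*(O + O²)/2 + 5) = -2 - (5 - (5 + 25*O)*(O + O²)/2) = -2 + (-5 + (5 + 25*O)*(O + O²)/2) = -7 + (5 + 25*O)*(O + O²)/2)
T(48) + 24530 = (-7 + (5/2)*48*(1 + 48)*(1 + 5*48)) + 24530 = (-7 + (5/2)*48*49*(1 + 240)) + 24530 = (-7 + (5/2)*48*49*241) + 24530 = (-7 + 1417080) + 24530 = 1417073 + 24530 = 1441603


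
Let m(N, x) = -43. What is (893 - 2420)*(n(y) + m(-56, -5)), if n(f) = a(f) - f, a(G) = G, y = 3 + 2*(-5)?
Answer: 65661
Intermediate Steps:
y = -7 (y = 3 - 10 = -7)
n(f) = 0 (n(f) = f - f = 0)
(893 - 2420)*(n(y) + m(-56, -5)) = (893 - 2420)*(0 - 43) = -1527*(-43) = 65661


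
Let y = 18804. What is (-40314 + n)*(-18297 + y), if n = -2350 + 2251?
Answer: -20489391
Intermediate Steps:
n = -99
(-40314 + n)*(-18297 + y) = (-40314 - 99)*(-18297 + 18804) = -40413*507 = -20489391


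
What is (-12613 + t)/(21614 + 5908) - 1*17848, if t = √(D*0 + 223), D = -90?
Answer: -491225269/27522 + √223/27522 ≈ -17848.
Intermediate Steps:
t = √223 (t = √(-90*0 + 223) = √(0 + 223) = √223 ≈ 14.933)
(-12613 + t)/(21614 + 5908) - 1*17848 = (-12613 + √223)/(21614 + 5908) - 1*17848 = (-12613 + √223)/27522 - 17848 = (-12613 + √223)*(1/27522) - 17848 = (-12613/27522 + √223/27522) - 17848 = -491225269/27522 + √223/27522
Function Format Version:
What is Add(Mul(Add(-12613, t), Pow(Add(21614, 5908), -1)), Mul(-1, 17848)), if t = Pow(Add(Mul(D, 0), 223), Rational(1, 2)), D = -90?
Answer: Add(Rational(-491225269, 27522), Mul(Rational(1, 27522), Pow(223, Rational(1, 2)))) ≈ -17848.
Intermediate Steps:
t = Pow(223, Rational(1, 2)) (t = Pow(Add(Mul(-90, 0), 223), Rational(1, 2)) = Pow(Add(0, 223), Rational(1, 2)) = Pow(223, Rational(1, 2)) ≈ 14.933)
Add(Mul(Add(-12613, t), Pow(Add(21614, 5908), -1)), Mul(-1, 17848)) = Add(Mul(Add(-12613, Pow(223, Rational(1, 2))), Pow(Add(21614, 5908), -1)), Mul(-1, 17848)) = Add(Mul(Add(-12613, Pow(223, Rational(1, 2))), Pow(27522, -1)), -17848) = Add(Mul(Add(-12613, Pow(223, Rational(1, 2))), Rational(1, 27522)), -17848) = Add(Add(Rational(-12613, 27522), Mul(Rational(1, 27522), Pow(223, Rational(1, 2)))), -17848) = Add(Rational(-491225269, 27522), Mul(Rational(1, 27522), Pow(223, Rational(1, 2))))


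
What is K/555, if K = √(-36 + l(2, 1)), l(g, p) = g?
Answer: I*√34/555 ≈ 0.010506*I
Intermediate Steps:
K = I*√34 (K = √(-36 + 2) = √(-34) = I*√34 ≈ 5.8309*I)
K/555 = (I*√34)/555 = I*√34/555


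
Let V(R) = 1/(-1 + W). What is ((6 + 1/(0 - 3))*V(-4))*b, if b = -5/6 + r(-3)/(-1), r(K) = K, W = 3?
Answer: 221/36 ≈ 6.1389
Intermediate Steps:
V(R) = ½ (V(R) = 1/(-1 + 3) = 1/2 = ½)
b = 13/6 (b = -5/6 - 3/(-1) = -5*⅙ - 3*(-1) = -⅚ + 3 = 13/6 ≈ 2.1667)
((6 + 1/(0 - 3))*V(-4))*b = ((6 + 1/(0 - 3))*(½))*(13/6) = ((6 + 1/(-3))*(½))*(13/6) = ((6 - ⅓)*(½))*(13/6) = ((17/3)*(½))*(13/6) = (17/6)*(13/6) = 221/36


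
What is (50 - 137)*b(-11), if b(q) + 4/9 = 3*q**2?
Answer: -94627/3 ≈ -31542.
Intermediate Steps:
b(q) = -4/9 + 3*q**2
(50 - 137)*b(-11) = (50 - 137)*(-4/9 + 3*(-11)**2) = -87*(-4/9 + 3*121) = -87*(-4/9 + 363) = -87*3263/9 = -94627/3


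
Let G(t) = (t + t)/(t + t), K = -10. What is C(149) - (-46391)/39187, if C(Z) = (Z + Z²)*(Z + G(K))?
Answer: 131374463891/39187 ≈ 3.3525e+6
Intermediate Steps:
G(t) = 1 (G(t) = (2*t)/((2*t)) = (2*t)*(1/(2*t)) = 1)
C(Z) = (1 + Z)*(Z + Z²) (C(Z) = (Z + Z²)*(Z + 1) = (Z + Z²)*(1 + Z) = (1 + Z)*(Z + Z²))
C(149) - (-46391)/39187 = 149*(1 + 149² + 2*149) - (-46391)/39187 = 149*(1 + 22201 + 298) - (-46391)/39187 = 149*22500 - 1*(-46391/39187) = 3352500 + 46391/39187 = 131374463891/39187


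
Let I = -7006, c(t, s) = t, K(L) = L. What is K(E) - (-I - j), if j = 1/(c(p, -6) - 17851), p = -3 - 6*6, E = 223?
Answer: -121347871/17890 ≈ -6783.0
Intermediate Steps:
p = -39 (p = -3 - 36 = -39)
j = -1/17890 (j = 1/(-39 - 17851) = 1/(-17890) = -1/17890 ≈ -5.5897e-5)
K(E) - (-I - j) = 223 - (-1*(-7006) - 1*(-1/17890)) = 223 - (7006 + 1/17890) = 223 - 1*125337341/17890 = 223 - 125337341/17890 = -121347871/17890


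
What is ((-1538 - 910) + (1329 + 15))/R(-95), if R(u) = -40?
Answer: 138/5 ≈ 27.600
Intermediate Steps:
((-1538 - 910) + (1329 + 15))/R(-95) = ((-1538 - 910) + (1329 + 15))/(-40) = (-2448 + 1344)*(-1/40) = -1104*(-1/40) = 138/5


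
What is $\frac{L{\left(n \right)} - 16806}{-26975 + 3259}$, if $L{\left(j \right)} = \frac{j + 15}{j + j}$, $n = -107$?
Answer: $\frac{449549}{634403} \approx 0.70862$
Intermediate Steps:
$L{\left(j \right)} = \frac{15 + j}{2 j}$
$\frac{L{\left(n \right)} - 16806}{-26975 + 3259} = \frac{\frac{15 - 107}{2 \left(-107\right)} - 16806}{-26975 + 3259} = \frac{\frac{1}{2} \left(- \frac{1}{107}\right) \left(-92\right) - 16806}{-23716} = \left(\frac{46}{107} - 16806\right) \left(- \frac{1}{23716}\right) = \left(- \frac{1798196}{107}\right) \left(- \frac{1}{23716}\right) = \frac{449549}{634403}$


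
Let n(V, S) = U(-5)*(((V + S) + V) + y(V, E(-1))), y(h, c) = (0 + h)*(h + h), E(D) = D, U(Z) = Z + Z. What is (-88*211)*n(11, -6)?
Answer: 47905440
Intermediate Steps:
U(Z) = 2*Z
y(h, c) = 2*h**2 (y(h, c) = h*(2*h) = 2*h**2)
n(V, S) = -20*V - 20*V**2 - 10*S (n(V, S) = (2*(-5))*(((V + S) + V) + 2*V**2) = -10*(((S + V) + V) + 2*V**2) = -10*((S + 2*V) + 2*V**2) = -10*(S + 2*V + 2*V**2) = -20*V - 20*V**2 - 10*S)
(-88*211)*n(11, -6) = (-88*211)*(-20*11 - 20*11**2 - 10*(-6)) = -18568*(-220 - 20*121 + 60) = -18568*(-220 - 2420 + 60) = -18568*(-2580) = 47905440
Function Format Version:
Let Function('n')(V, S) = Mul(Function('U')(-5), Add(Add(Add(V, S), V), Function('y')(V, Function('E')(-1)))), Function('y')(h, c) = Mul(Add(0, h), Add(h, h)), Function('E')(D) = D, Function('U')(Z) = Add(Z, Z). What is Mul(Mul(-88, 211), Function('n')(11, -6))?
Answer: 47905440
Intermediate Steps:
Function('U')(Z) = Mul(2, Z)
Function('y')(h, c) = Mul(2, Pow(h, 2)) (Function('y')(h, c) = Mul(h, Mul(2, h)) = Mul(2, Pow(h, 2)))
Function('n')(V, S) = Add(Mul(-20, V), Mul(-20, Pow(V, 2)), Mul(-10, S)) (Function('n')(V, S) = Mul(Mul(2, -5), Add(Add(Add(V, S), V), Mul(2, Pow(V, 2)))) = Mul(-10, Add(Add(Add(S, V), V), Mul(2, Pow(V, 2)))) = Mul(-10, Add(Add(S, Mul(2, V)), Mul(2, Pow(V, 2)))) = Mul(-10, Add(S, Mul(2, V), Mul(2, Pow(V, 2)))) = Add(Mul(-20, V), Mul(-20, Pow(V, 2)), Mul(-10, S)))
Mul(Mul(-88, 211), Function('n')(11, -6)) = Mul(Mul(-88, 211), Add(Mul(-20, 11), Mul(-20, Pow(11, 2)), Mul(-10, -6))) = Mul(-18568, Add(-220, Mul(-20, 121), 60)) = Mul(-18568, Add(-220, -2420, 60)) = Mul(-18568, -2580) = 47905440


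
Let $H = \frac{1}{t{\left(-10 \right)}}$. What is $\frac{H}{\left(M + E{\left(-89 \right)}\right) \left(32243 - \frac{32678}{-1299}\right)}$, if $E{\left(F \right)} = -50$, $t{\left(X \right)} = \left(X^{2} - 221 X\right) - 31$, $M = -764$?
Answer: $- \frac{1299}{77759244556510} \approx -1.6705 \cdot 10^{-11}$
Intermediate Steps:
$t{\left(X \right)} = -31 + X^{2} - 221 X$
$H = \frac{1}{2279}$ ($H = \frac{1}{-31 + \left(-10\right)^{2} - -2210} = \frac{1}{-31 + 100 + 2210} = \frac{1}{2279} \approx 0.00043879$)
$\frac{H}{\left(M + E{\left(-89 \right)}\right) \left(32243 - \frac{32678}{-1299}\right)} = \frac{1}{2279 \left(-764 - 50\right) \left(32243 - \frac{32678}{-1299}\right)} = \frac{1}{2279 \left(- 814 \left(32243 - - \frac{32678}{1299}\right)\right)} = \frac{1}{2279 \left(- 814 \left(32243 + \frac{32678}{1299}\right)\right)} = \frac{1}{2279 \left(\left(-814\right) \frac{41916335}{1299}\right)} = \frac{1}{2279 \left(- \frac{34119896690}{1299}\right)} = \frac{1}{2279} \left(- \frac{1299}{34119896690}\right) = - \frac{1299}{77759244556510}$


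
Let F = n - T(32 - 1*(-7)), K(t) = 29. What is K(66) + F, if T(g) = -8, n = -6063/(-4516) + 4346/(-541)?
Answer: 74050319/2443156 ≈ 30.309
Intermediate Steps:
n = -16346453/2443156 (n = -6063*(-1/4516) + 4346*(-1/541) = 6063/4516 - 4346/541 = -16346453/2443156 ≈ -6.6907)
F = 3198795/2443156 (F = -16346453/2443156 - 1*(-8) = -16346453/2443156 + 8 = 3198795/2443156 ≈ 1.3093)
K(66) + F = 29 + 3198795/2443156 = 74050319/2443156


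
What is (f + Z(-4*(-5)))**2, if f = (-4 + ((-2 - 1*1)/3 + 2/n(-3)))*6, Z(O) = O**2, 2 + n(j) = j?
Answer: 3378244/25 ≈ 1.3513e+5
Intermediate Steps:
n(j) = -2 + j
f = -162/5 (f = (-4 + ((-2 - 1*1)/3 + 2/(-2 - 3)))*6 = (-4 + ((-2 - 1)*(1/3) + 2/(-5)))*6 = (-4 + (-3*1/3 + 2*(-1/5)))*6 = (-4 + (-1 - 2/5))*6 = (-4 - 7/5)*6 = -27/5*6 = -162/5 ≈ -32.400)
(f + Z(-4*(-5)))**2 = (-162/5 + (-4*(-5))**2)**2 = (-162/5 + 20**2)**2 = (-162/5 + 400)**2 = (1838/5)**2 = 3378244/25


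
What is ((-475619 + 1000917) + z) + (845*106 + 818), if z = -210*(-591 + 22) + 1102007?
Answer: 1837183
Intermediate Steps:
z = 1221497 (z = -210*(-569) + 1102007 = 119490 + 1102007 = 1221497)
((-475619 + 1000917) + z) + (845*106 + 818) = ((-475619 + 1000917) + 1221497) + (845*106 + 818) = (525298 + 1221497) + (89570 + 818) = 1746795 + 90388 = 1837183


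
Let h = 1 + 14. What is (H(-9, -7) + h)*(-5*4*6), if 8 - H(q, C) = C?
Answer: -3600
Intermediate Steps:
H(q, C) = 8 - C
h = 15
(H(-9, -7) + h)*(-5*4*6) = ((8 - 1*(-7)) + 15)*(-5*4*6) = ((8 + 7) + 15)*(-20*6) = (15 + 15)*(-120) = 30*(-120) = -3600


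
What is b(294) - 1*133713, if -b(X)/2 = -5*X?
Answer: -130773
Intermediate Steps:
b(X) = 10*X (b(X) = -(-10)*X = 10*X)
b(294) - 1*133713 = 10*294 - 1*133713 = 2940 - 133713 = -130773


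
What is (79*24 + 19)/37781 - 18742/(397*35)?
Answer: -681482577/524966995 ≈ -1.2981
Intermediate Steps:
(79*24 + 19)/37781 - 18742/(397*35) = (1896 + 19)*(1/37781) - 18742/13895 = 1915*(1/37781) - 18742*1/13895 = 1915/37781 - 18742/13895 = -681482577/524966995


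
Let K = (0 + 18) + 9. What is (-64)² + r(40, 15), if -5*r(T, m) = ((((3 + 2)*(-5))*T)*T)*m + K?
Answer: 620453/5 ≈ 1.2409e+5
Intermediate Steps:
K = 27 (K = 18 + 9 = 27)
r(T, m) = -27/5 + 5*m*T² (r(T, m) = -(((((3 + 2)*(-5))*T)*T)*m + 27)/5 = -((((5*(-5))*T)*T)*m + 27)/5 = -(((-25*T)*T)*m + 27)/5 = -((-25*T²)*m + 27)/5 = -(-25*m*T² + 27)/5 = -(27 - 25*m*T²)/5 = -27/5 + 5*m*T²)
(-64)² + r(40, 15) = (-64)² + (-27/5 + 5*15*40²) = 4096 + (-27/5 + 5*15*1600) = 4096 + (-27/5 + 120000) = 4096 + 599973/5 = 620453/5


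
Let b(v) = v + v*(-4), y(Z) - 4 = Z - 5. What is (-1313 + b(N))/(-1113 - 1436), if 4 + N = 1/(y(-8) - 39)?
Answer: 20815/40784 ≈ 0.51037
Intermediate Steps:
y(Z) = -1 + Z (y(Z) = 4 + (Z - 5) = 4 + (-5 + Z) = -1 + Z)
N = -193/48 (N = -4 + 1/((-1 - 8) - 39) = -4 + 1/(-9 - 39) = -4 + 1/(-48) = -4 - 1/48 = -193/48 ≈ -4.0208)
b(v) = -3*v (b(v) = v - 4*v = -3*v)
(-1313 + b(N))/(-1113 - 1436) = (-1313 - 3*(-193/48))/(-1113 - 1436) = (-1313 + 193/16)/(-2549) = -20815/16*(-1/2549) = 20815/40784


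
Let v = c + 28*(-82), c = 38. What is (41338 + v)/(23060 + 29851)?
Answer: 39080/52911 ≈ 0.73860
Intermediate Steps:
v = -2258 (v = 38 + 28*(-82) = 38 - 2296 = -2258)
(41338 + v)/(23060 + 29851) = (41338 - 2258)/(23060 + 29851) = 39080/52911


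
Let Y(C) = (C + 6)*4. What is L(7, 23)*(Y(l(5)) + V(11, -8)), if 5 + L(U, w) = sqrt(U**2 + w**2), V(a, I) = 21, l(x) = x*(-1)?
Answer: -125 + 425*sqrt(2) ≈ 476.04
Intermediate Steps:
l(x) = -x
L(U, w) = -5 + sqrt(U**2 + w**2)
Y(C) = 24 + 4*C (Y(C) = (6 + C)*4 = 24 + 4*C)
L(7, 23)*(Y(l(5)) + V(11, -8)) = (-5 + sqrt(7**2 + 23**2))*((24 + 4*(-1*5)) + 21) = (-5 + sqrt(49 + 529))*((24 + 4*(-5)) + 21) = (-5 + sqrt(578))*((24 - 20) + 21) = (-5 + 17*sqrt(2))*(4 + 21) = (-5 + 17*sqrt(2))*25 = -125 + 425*sqrt(2)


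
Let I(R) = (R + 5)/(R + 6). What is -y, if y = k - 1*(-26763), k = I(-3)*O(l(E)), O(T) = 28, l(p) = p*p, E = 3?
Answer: -80345/3 ≈ -26782.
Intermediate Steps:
I(R) = (5 + R)/(6 + R)
l(p) = p²
k = 56/3 (k = ((5 - 3)/(6 - 3))*28 = (2/3)*28 = ((⅓)*2)*28 = (⅔)*28 = 56/3 ≈ 18.667)
y = 80345/3 (y = 56/3 - 1*(-26763) = 56/3 + 26763 = 80345/3 ≈ 26782.)
-y = -1*80345/3 = -80345/3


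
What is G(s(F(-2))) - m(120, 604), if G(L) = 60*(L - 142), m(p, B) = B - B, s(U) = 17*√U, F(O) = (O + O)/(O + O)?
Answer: -7500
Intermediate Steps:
F(O) = 1 (F(O) = (2*O)/((2*O)) = (2*O)*(1/(2*O)) = 1)
m(p, B) = 0
G(L) = -8520 + 60*L (G(L) = 60*(-142 + L) = -8520 + 60*L)
G(s(F(-2))) - m(120, 604) = (-8520 + 60*(17*√1)) - 1*0 = (-8520 + 60*(17*1)) + 0 = (-8520 + 60*17) + 0 = (-8520 + 1020) + 0 = -7500 + 0 = -7500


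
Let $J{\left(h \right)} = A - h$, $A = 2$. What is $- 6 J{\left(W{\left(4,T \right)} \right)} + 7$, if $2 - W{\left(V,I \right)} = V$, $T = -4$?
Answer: $-17$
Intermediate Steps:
$W{\left(V,I \right)} = 2 - V$
$J{\left(h \right)} = 2 - h$
$- 6 J{\left(W{\left(4,T \right)} \right)} + 7 = - 6 \left(2 - \left(2 - 4\right)\right) + 7 = - 6 \left(2 - -2\right) + 7 = - 6 \left(2 + 2\right) + 7 = \left(-6\right) 4 + 7 = -24 + 7 = -17$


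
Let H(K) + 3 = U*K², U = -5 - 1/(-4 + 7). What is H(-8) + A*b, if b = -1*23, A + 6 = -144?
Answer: 9317/3 ≈ 3105.7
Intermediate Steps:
U = -16/3 (U = -5 - 1/3 = -5 - 1*⅓ = -5 - ⅓ = -16/3 ≈ -5.3333)
H(K) = -3 - 16*K²/3
A = -150 (A = -6 - 144 = -150)
b = -23
H(-8) + A*b = (-3 - 16/3*(-8)²) - 150*(-23) = (-3 - 16/3*64) + 3450 = (-3 - 1024/3) + 3450 = -1033/3 + 3450 = 9317/3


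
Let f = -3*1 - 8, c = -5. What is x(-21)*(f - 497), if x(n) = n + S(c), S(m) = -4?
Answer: 12700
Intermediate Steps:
f = -11 (f = -3 - 8 = -11)
x(n) = -4 + n (x(n) = n - 4 = -4 + n)
x(-21)*(f - 497) = (-4 - 21)*(-11 - 497) = -25*(-508) = 12700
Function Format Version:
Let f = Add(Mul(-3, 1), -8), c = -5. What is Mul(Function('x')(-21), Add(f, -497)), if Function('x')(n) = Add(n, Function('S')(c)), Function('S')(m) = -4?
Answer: 12700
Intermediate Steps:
f = -11 (f = Add(-3, -8) = -11)
Function('x')(n) = Add(-4, n) (Function('x')(n) = Add(n, -4) = Add(-4, n))
Mul(Function('x')(-21), Add(f, -497)) = Mul(Add(-4, -21), Add(-11, -497)) = Mul(-25, -508) = 12700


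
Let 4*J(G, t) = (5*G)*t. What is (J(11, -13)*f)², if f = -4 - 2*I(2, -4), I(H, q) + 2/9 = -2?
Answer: 511225/81 ≈ 6311.4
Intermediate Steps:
I(H, q) = -20/9 (I(H, q) = -2/9 - 2 = -20/9)
J(G, t) = 5*G*t/4 (J(G, t) = ((5*G)*t)/4 = (5*G*t)/4 = 5*G*t/4)
f = 4/9 (f = -4 - 2*(-20/9) = -4 + 40/9 = 4/9 ≈ 0.44444)
(J(11, -13)*f)² = (((5/4)*11*(-13))*(4/9))² = (-715/4*4/9)² = (-715/9)² = 511225/81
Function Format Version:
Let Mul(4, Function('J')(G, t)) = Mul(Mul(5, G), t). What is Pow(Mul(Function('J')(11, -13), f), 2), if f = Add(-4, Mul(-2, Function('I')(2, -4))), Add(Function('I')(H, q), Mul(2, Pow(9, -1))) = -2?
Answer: Rational(511225, 81) ≈ 6311.4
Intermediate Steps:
Function('I')(H, q) = Rational(-20, 9) (Function('I')(H, q) = Add(Rational(-2, 9), -2) = Rational(-20, 9))
Function('J')(G, t) = Mul(Rational(5, 4), G, t) (Function('J')(G, t) = Mul(Rational(1, 4), Mul(Mul(5, G), t)) = Mul(Rational(1, 4), Mul(5, G, t)) = Mul(Rational(5, 4), G, t))
f = Rational(4, 9) (f = Add(-4, Mul(-2, Rational(-20, 9))) = Add(-4, Rational(40, 9)) = Rational(4, 9) ≈ 0.44444)
Pow(Mul(Function('J')(11, -13), f), 2) = Pow(Mul(Mul(Rational(5, 4), 11, -13), Rational(4, 9)), 2) = Pow(Mul(Rational(-715, 4), Rational(4, 9)), 2) = Pow(Rational(-715, 9), 2) = Rational(511225, 81)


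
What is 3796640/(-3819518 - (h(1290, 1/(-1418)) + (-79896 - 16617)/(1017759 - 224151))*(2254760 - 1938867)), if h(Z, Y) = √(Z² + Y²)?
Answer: 504986501807232232375200556800/5840957795287770853278042213973351 - 29752620690008858536432640*√3346045808401/5840957795287770853278042213973351 ≈ -0.0092312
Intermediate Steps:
h(Z, Y) = √(Y² + Z²)
3796640/(-3819518 - (h(1290, 1/(-1418)) + (-79896 - 16617)/(1017759 - 224151))*(2254760 - 1938867)) = 3796640/(-3819518 - (√((1/(-1418))² + 1290²) + (-79896 - 16617)/(1017759 - 224151))*(2254760 - 1938867)) = 3796640/(-3819518 - (√((-1/1418)² + 1664100) - 96513/793608)*315893) = 3796640/(-3819518 - (√(1/2010724 + 1664100) - 96513*1/793608)*315893) = 3796640/(-3819518 - (√(3346045808401/2010724) - 32171/264536)*315893) = 3796640/(-3819518 - (√3346045808401/1418 - 32171/264536)*315893) = 3796640/(-3819518 - (-32171/264536 + √3346045808401/1418)*315893) = 3796640/(-3819518 - (-10162593703/264536 + 315893*√3346045808401/1418)) = 3796640/(-3819518 + (10162593703/264536 - 315893*√3346045808401/1418)) = 3796640/(-1000237419945/264536 - 315893*√3346045808401/1418)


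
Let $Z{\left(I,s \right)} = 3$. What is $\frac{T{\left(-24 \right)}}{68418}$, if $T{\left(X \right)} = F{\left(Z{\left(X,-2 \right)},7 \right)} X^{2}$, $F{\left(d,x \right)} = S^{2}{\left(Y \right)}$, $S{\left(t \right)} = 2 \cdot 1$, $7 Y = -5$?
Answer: $\frac{128}{3801} \approx 0.033675$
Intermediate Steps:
$Y = - \frac{5}{7}$ ($Y = \frac{1}{7} \left(-5\right) = - \frac{5}{7} \approx -0.71429$)
$S{\left(t \right)} = 2$
$F{\left(d,x \right)} = 4$ ($F{\left(d,x \right)} = 2^{2} = 4$)
$T{\left(X \right)} = 4 X^{2}$
$\frac{T{\left(-24 \right)}}{68418} = \frac{4 \left(-24\right)^{2}}{68418} = 4 \cdot 576 \cdot \frac{1}{68418} = 2304 \cdot \frac{1}{68418} = \frac{128}{3801}$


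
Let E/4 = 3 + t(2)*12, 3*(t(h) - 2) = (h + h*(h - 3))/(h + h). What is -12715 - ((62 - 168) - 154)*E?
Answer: 15365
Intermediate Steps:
t(h) = 2 + (h + h*(-3 + h))/(6*h) (t(h) = 2 + ((h + h*(h - 3))/(h + h))/3 = 2 + ((h + h*(-3 + h))/((2*h)))/3 = 2 + ((h + h*(-3 + h))*(1/(2*h)))/3 = 2 + ((h + h*(-3 + h))/(2*h))/3 = 2 + (h + h*(-3 + h))/(6*h))
E = 108 (E = 4*(3 + (5/3 + (1/6)*2)*12) = 4*(3 + (5/3 + 1/3)*12) = 4*(3 + 2*12) = 4*(3 + 24) = 4*27 = 108)
-12715 - ((62 - 168) - 154)*E = -12715 - ((62 - 168) - 154)*108 = -12715 - (-106 - 154)*108 = -12715 - (-260)*108 = -12715 - 1*(-28080) = -12715 + 28080 = 15365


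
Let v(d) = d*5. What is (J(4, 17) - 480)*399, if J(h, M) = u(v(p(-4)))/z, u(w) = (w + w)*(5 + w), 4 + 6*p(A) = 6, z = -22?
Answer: -6333460/33 ≈ -1.9192e+5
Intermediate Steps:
p(A) = 1/3 (p(A) = -2/3 + (1/6)*6 = -2/3 + 1 = 1/3)
v(d) = 5*d
u(w) = 2*w*(5 + w) (u(w) = (2*w)*(5 + w) = 2*w*(5 + w))
J(h, M) = -100/99 (J(h, M) = (2*(5*(1/3))*(5 + 5*(1/3)))/(-22) = (2*(5/3)*(5 + 5/3))*(-1/22) = (2*(5/3)*(20/3))*(-1/22) = (200/9)*(-1/22) = -100/99)
(J(4, 17) - 480)*399 = (-100/99 - 480)*399 = -47620/99*399 = -6333460/33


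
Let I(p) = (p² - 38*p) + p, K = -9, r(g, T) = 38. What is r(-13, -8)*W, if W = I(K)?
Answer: 15732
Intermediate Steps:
I(p) = p² - 37*p
W = 414 (W = -9*(-37 - 9) = -9*(-46) = 414)
r(-13, -8)*W = 38*414 = 15732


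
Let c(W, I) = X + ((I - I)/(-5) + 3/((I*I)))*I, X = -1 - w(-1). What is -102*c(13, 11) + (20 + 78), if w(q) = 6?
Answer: 8626/11 ≈ 784.18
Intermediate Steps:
X = -7 (X = -1 - 1*6 = -1 - 6 = -7)
c(W, I) = -7 + 3/I (c(W, I) = -7 + ((I - I)/(-5) + 3/((I*I)))*I = -7 + (0*(-⅕) + 3/(I²))*I = -7 + (0 + 3/I²)*I = -7 + (3/I²)*I = -7 + 3/I)
-102*c(13, 11) + (20 + 78) = -102*(-7 + 3/11) + (20 + 78) = -102*(-7 + 3*(1/11)) + 98 = -102*(-7 + 3/11) + 98 = -102*(-74/11) + 98 = 7548/11 + 98 = 8626/11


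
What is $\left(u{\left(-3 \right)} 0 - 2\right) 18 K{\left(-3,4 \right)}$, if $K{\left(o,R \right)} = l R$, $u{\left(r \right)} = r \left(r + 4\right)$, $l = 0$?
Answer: $0$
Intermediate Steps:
$u{\left(r \right)} = r \left(4 + r\right)$
$K{\left(o,R \right)} = 0$ ($K{\left(o,R \right)} = 0 R = 0$)
$\left(u{\left(-3 \right)} 0 - 2\right) 18 K{\left(-3,4 \right)} = \left(- 3 \left(4 - 3\right) 0 - 2\right) 18 \cdot 0 = \left(\left(-3\right) 1 \cdot 0 - 2\right) 18 \cdot 0 = \left(\left(-3\right) 0 - 2\right) 18 \cdot 0 = \left(0 - 2\right) 18 \cdot 0 = \left(-2\right) 18 \cdot 0 = \left(-36\right) 0 = 0$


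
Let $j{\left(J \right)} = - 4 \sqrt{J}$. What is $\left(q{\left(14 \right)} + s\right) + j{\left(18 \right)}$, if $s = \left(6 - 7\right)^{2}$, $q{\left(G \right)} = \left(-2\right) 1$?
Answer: $-1 - 12 \sqrt{2} \approx -17.971$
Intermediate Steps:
$q{\left(G \right)} = -2$
$s = 1$ ($s = \left(-1\right)^{2} = 1$)
$\left(q{\left(14 \right)} + s\right) + j{\left(18 \right)} = \left(-2 + 1\right) - 4 \sqrt{18} = -1 - 4 \cdot 3 \sqrt{2} = -1 - 12 \sqrt{2}$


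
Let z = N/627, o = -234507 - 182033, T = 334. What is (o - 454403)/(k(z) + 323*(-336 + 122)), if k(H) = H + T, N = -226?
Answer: 546081261/43130302 ≈ 12.661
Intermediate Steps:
o = -416540
z = -226/627 ≈ -0.36045
k(H) = 334 + H (k(H) = H + 334 = 334 + H)
(o - 454403)/(k(z) + 323*(-336 + 122)) = (-416540 - 454403)/((334 - 226/627) + 323*(-336 + 122)) = -870943/(209192/627 + 323*(-214)) = -870943/(209192/627 - 69122) = -870943/(-43130302/627) = -870943*(-627/43130302) = 546081261/43130302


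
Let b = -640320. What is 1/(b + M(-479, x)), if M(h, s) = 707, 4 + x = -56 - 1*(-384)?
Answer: -1/639613 ≈ -1.5634e-6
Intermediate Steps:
x = 324 (x = -4 + (-56 - 1*(-384)) = -4 + (-56 + 384) = -4 + 328 = 324)
1/(b + M(-479, x)) = 1/(-640320 + 707) = 1/(-639613) = -1/639613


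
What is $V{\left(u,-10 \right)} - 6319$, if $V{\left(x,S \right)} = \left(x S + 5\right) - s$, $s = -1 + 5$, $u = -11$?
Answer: $-6208$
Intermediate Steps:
$s = 4$
$V{\left(x,S \right)} = 1 + S x$ ($V{\left(x,S \right)} = \left(x S + 5\right) - 4 = \left(S x + 5\right) - 4 = \left(5 + S x\right) - 4 = 1 + S x$)
$V{\left(u,-10 \right)} - 6319 = \left(1 - -110\right) - 6319 = \left(1 + 110\right) - 6319 = 111 - 6319 = -6208$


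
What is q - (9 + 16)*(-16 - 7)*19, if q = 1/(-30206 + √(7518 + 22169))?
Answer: 9967672252619/912372749 - √29687/912372749 ≈ 10925.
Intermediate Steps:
q = 1/(-30206 + √29687) ≈ -3.3296e-5
q - (9 + 16)*(-16 - 7)*19 = (-30206/912372749 - √29687/912372749) - (9 + 16)*(-16 - 7)*19 = (-30206/912372749 - √29687/912372749) - 25*(-23)*19 = (-30206/912372749 - √29687/912372749) - 1*(-575)*19 = (-30206/912372749 - √29687/912372749) + 575*19 = (-30206/912372749 - √29687/912372749) + 10925 = 9967672252619/912372749 - √29687/912372749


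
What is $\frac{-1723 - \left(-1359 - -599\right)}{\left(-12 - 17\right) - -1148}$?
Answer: $- \frac{321}{373} \approx -0.86059$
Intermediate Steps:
$\frac{-1723 - \left(-1359 - -599\right)}{\left(-12 - 17\right) - -1148} = \frac{-1723 - \left(-1359 + 599\right)}{-29 + 1148} = \frac{-1723 - -760}{1119} = \left(-1723 + 760\right) \frac{1}{1119} = \left(-963\right) \frac{1}{1119} = - \frac{321}{373}$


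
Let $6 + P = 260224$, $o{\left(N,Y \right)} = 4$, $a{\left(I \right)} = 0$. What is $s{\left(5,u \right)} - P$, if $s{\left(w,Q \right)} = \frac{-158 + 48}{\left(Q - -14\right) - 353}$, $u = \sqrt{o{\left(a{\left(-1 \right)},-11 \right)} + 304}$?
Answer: $- \frac{29824328344}{114613} + \frac{220 \sqrt{77}}{114613} \approx -2.6022 \cdot 10^{5}$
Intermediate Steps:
$P = 260218$ ($P = -6 + 260224 = 260218$)
$u = 2 \sqrt{77}$ ($u = \sqrt{4 + 304} = \sqrt{308} = 2 \sqrt{77} \approx 17.55$)
$s{\left(w,Q \right)} = - \frac{110}{-339 + Q}$ ($s{\left(w,Q \right)} = - \frac{110}{\left(Q + 14\right) - 353} = - \frac{110}{\left(14 + Q\right) - 353} = - \frac{110}{-339 + Q}$)
$s{\left(5,u \right)} - P = - \frac{110}{-339 + 2 \sqrt{77}} - 260218 = -260218 - \frac{110}{-339 + 2 \sqrt{77}}$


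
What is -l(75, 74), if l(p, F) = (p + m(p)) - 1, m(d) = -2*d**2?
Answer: 11176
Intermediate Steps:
l(p, F) = -1 + p - 2*p**2 (l(p, F) = (p - 2*p**2) - 1 = -1 + p - 2*p**2)
-l(75, 74) = -(-1 + 75 - 2*75**2) = -(-1 + 75 - 2*5625) = -(-1 + 75 - 11250) = -1*(-11176) = 11176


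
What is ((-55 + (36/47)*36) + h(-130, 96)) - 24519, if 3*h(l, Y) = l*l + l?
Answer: -890952/47 ≈ -18956.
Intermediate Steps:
h(l, Y) = l/3 + l²/3 (h(l, Y) = (l*l + l)/3 = (l² + l)/3 = (l + l²)/3 = l/3 + l²/3)
((-55 + (36/47)*36) + h(-130, 96)) - 24519 = ((-55 + (36/47)*36) + (⅓)*(-130)*(1 - 130)) - 24519 = ((-55 + (36*(1/47))*36) + (⅓)*(-130)*(-129)) - 24519 = ((-55 + (36/47)*36) + 5590) - 24519 = ((-55 + 1296/47) + 5590) - 24519 = (-1289/47 + 5590) - 24519 = 261441/47 - 24519 = -890952/47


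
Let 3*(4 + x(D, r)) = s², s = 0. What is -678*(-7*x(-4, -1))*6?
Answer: -113904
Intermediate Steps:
x(D, r) = -4 (x(D, r) = -4 + (⅓)*0² = -4 + (⅓)*0 = -4 + 0 = -4)
-678*(-7*x(-4, -1))*6 = -678*(-7*(-4))*6 = -18984*6 = -678*168 = -113904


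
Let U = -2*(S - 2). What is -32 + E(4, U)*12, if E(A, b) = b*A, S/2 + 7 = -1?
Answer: 1696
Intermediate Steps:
S = -16 (S = -14 + 2*(-1) = -14 - 2 = -16)
U = 36 (U = -2*(-16 - 2) = -2*(-18) = 36)
E(A, b) = A*b
-32 + E(4, U)*12 = -32 + (4*36)*12 = -32 + 144*12 = -32 + 1728 = 1696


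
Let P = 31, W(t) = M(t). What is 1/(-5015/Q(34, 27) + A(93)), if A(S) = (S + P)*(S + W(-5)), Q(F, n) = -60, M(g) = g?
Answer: 12/131947 ≈ 9.0946e-5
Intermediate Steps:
W(t) = t
A(S) = (-5 + S)*(31 + S) (A(S) = (S + 31)*(S - 5) = (31 + S)*(-5 + S) = (-5 + S)*(31 + S))
1/(-5015/Q(34, 27) + A(93)) = 1/(-5015/(-60) + (-155 + 93² + 26*93)) = 1/(-5015*(-1/60) + (-155 + 8649 + 2418)) = 1/(1003/12 + 10912) = 1/(131947/12) = 12/131947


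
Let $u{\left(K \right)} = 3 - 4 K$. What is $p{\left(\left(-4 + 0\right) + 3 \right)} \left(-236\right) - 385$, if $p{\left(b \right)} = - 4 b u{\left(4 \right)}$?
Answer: $11887$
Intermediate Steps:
$p{\left(b \right)} = 52 b$ ($p{\left(b \right)} = - 4 b \left(3 - 16\right) = - 4 b \left(-13\right) = 52 b$)
$p{\left(\left(-4 + 0\right) + 3 \right)} \left(-236\right) - 385 = 52 \left(\left(-4 + 0\right) + 3\right) \left(-236\right) - 385 = 52 \left(-4 + 3\right) \left(-236\right) - 385 = 52 \left(-1\right) \left(-236\right) - 385 = \left(-52\right) \left(-236\right) - 385 = 12272 - 385 = 11887$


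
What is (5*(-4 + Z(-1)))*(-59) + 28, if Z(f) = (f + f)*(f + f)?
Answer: 28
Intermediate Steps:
Z(f) = 4*f**2 (Z(f) = (2*f)*(2*f) = 4*f**2)
(5*(-4 + Z(-1)))*(-59) + 28 = (5*(-4 + 4*(-1)**2))*(-59) + 28 = (5*(-4 + 4*1))*(-59) + 28 = (5*(-4 + 4))*(-59) + 28 = (5*0)*(-59) + 28 = 0*(-59) + 28 = 0 + 28 = 28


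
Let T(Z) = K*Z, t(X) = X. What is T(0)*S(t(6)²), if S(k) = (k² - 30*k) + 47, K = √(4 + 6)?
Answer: 0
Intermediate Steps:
K = √10 ≈ 3.1623
T(Z) = Z*√10 (T(Z) = √10*Z = Z*√10)
S(k) = 47 + k² - 30*k
T(0)*S(t(6)²) = (0*√10)*(47 + (6²)² - 30*6²) = 0*(47 + 36² - 30*36) = 0*(47 + 1296 - 1080) = 0*263 = 0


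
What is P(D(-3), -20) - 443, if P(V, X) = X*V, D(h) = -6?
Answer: -323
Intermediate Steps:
P(V, X) = V*X
P(D(-3), -20) - 443 = -6*(-20) - 443 = 120 - 443 = -323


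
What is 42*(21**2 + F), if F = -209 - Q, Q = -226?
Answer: 19236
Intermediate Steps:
F = 17 (F = -209 - 1*(-226) = -209 + 226 = 17)
42*(21**2 + F) = 42*(21**2 + 17) = 42*(441 + 17) = 42*458 = 19236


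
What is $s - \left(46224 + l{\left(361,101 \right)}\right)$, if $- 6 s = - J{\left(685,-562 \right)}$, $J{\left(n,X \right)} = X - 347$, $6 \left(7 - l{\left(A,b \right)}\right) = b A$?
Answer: $- \frac{120917}{3} \approx -40306.0$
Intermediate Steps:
$l{\left(A,b \right)} = 7 - \frac{A b}{6}$ ($l{\left(A,b \right)} = 7 - \frac{b A}{6} = 7 - \frac{A b}{6}$)
$J{\left(n,X \right)} = -347 + X$ ($J{\left(n,X \right)} = X - 347 = -347 + X$)
$s = - \frac{303}{2}$ ($s = - \frac{\left(-1\right) \left(-347 - 562\right)}{6} = - \frac{\left(-1\right) \left(-909\right)}{6} = \left(- \frac{1}{6}\right) 909 = - \frac{303}{2} \approx -151.5$)
$s - \left(46224 + l{\left(361,101 \right)}\right) = - \frac{303}{2} - \left(46224 + \left(7 - \frac{361}{6} \cdot 101\right)\right) = - \frac{303}{2} - \left(46224 + \left(7 - \frac{36461}{6}\right)\right) = - \frac{303}{2} - \left(46224 - \frac{36419}{6}\right) = - \frac{303}{2} - \frac{240925}{6} = - \frac{120917}{3}$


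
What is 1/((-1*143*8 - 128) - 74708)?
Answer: -1/75980 ≈ -1.3161e-5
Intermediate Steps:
1/((-1*143*8 - 128) - 74708) = 1/((-143*8 - 128) - 74708) = 1/((-1144 - 128) - 74708) = 1/(-1272 - 74708) = 1/(-75980) = -1/75980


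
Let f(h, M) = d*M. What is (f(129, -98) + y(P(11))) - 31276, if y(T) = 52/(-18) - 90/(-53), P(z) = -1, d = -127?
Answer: -8982478/477 ≈ -18831.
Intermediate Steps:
f(h, M) = -127*M
y(T) = -568/477 (y(T) = 52*(-1/18) - 90*(-1/53) = -26/9 + 90/53 = -568/477)
(f(129, -98) + y(P(11))) - 31276 = (-127*(-98) - 568/477) - 31276 = (12446 - 568/477) - 31276 = 5936174/477 - 31276 = -8982478/477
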